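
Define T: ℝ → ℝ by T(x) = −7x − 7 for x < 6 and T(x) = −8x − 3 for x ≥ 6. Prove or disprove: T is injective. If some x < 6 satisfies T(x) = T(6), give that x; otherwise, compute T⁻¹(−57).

27/4

Both pieces are strictly decreasing (slopes −7 and −8), so each is injective on its own interval.
The left piece maps (−∞, 6) onto (−49, ∞); the right piece maps [6, ∞) onto (−∞, −51].
These images are disjoint, so no value is attained by both pieces. So T is injective.
Because the two images are disjoint, no x < 6 has T(x) = T(6), so we compute T⁻¹(−57): −57 lies in (−∞, −51], so solve −8x − 3 = −57: x = (−57 + 3)/(−8) = 27/4.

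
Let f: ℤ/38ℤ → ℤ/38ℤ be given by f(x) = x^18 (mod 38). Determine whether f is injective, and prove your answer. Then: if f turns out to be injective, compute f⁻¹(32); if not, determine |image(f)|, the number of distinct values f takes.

4

f(1) = 1^18 = 1.
f(3): Repeated squaring mod 38: 3^1 ≡ 3, 3^2 ≡ 3² = 9, 3^4 ≡ 9² = 81 ≡ 5, 3^8 ≡ 5² = 25, 3^16 ≡ 25² = 625 ≡ 17. Since 18 = 16 + 2, 3^18 ≡ 17·9: 17·9 = 153 ≡ 1. So 3^18 ≡ 1 (mod 38).
So f(1) = f(3) = 1 while 1 ≠ 3, therefore f is not injective.
Since f is not injective, we determine |image(f)|. Computing x^18 mod 38 for each x (by repeated squaring, reducing mod 38 at every step), the values f(0), f(1), …, f(37) are: 0, 1, 20, 1, 20, 1, 20, 1, 20, 1, 20, 1, 20, 1, 20, 1, 20, 1, 20, 19, 20, 1, 20, 1, 20, 1, 20, 1, 20, 1, 20, 1, 20, 1, 20, 1, 20, 1.
The distinct values are {0, 1, 19, 20}; there are 4 of them.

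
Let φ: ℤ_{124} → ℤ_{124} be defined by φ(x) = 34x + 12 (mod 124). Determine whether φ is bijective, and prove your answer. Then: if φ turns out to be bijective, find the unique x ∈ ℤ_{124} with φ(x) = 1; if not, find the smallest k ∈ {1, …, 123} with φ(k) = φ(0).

We have gcd(34, 124) = 2 > 1. Taking x_1 = 0 and x_2 = 62: φ(0) = 12 and φ(62) = 34·62 + 12 = 2120 ≡ 12 (mod 124).
So φ(0) = φ(62) while 0 ≠ 62, therefore φ is not injective, hence not bijective.
Since φ is not bijective, we find the least positive k with φ(k) = φ(0): this means 34k ≡ 0 (mod 124), i.e. 124 ∣ 34k. Since gcd(34, 124) = 2, dividing through by 2 this holds exactly when 62 ∣ 17k, and as gcd(17, 62) = 1, exactly when 62 ∣ k.
The smallest positive such k is 62.

62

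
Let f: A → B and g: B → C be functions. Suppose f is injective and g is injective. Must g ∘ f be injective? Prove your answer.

Suppose (g ∘ f)(x_1) = (g ∘ f)(x_2), i.e. g(f(x_1)) = g(f(x_2)).
Since g is injective, f(x_1) = f(x_2). Since f is injective, x_1 = x_2. So g ∘ f is injective.

injective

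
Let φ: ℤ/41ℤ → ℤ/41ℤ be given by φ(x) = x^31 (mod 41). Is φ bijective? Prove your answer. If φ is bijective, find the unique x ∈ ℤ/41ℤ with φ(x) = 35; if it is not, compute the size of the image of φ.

28

Since 41 is prime, the nonzero elements of ℤ/41ℤ form a cyclic group of order 40.
As gcd(31, 40) = 1, raising to the 31st power is a bijection on this group: if s^31 ≡ t^31 then (st^{−1})^31 = 1, and the only element of order dividing gcd(31, 40) = 1 is 1, so s = t.
With φ(0) = 0 this makes φ injective on all of ℤ/41ℤ, hence bijective (finite equal-size domain and codomain). In particular φ is bijective.
Since φ is bijective, we find the preimage of 35. The inverse of x ↦ x^31 on (ℤ/41ℤ)^× is x ↦ x^31, because 31·31 = 961 = 24·40 + 1 ≡ 1 (mod 40) and x^{40} = 1 for x ≠ 0 (Fermat). So φ⁻¹(35) = 35^31 mod 41.
Repeated squaring mod 41: 35^1 ≡ 35, 35^2 ≡ 35² = 1225 ≡ 36, 35^4 ≡ 36² = 1296 ≡ 25, 35^8 ≡ 25² = 625 ≡ 10, 35^16 ≡ 10² = 100 ≡ 18. Since 31 = 16 + 8 + 4 + 2 + 1, 35^31 ≡ 18·10·25·36·35: 18·10 = 180 ≡ 16, then 16·25 = 400 ≡ 31, then 31·36 = 1116 ≡ 9, then 9·35 = 315 ≡ 28. So 35^31 ≡ 28 (mod 41).
Hence φ⁻¹(35) = 28.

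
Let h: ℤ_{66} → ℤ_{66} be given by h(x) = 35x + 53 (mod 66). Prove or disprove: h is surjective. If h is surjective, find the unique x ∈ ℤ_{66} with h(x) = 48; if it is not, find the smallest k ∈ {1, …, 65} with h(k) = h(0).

Recall: h is surjective if every y in the codomain equals h(x) for some x in the domain.
Since gcd(35, 66) = 1, 35 is invertible modulo 66. Euclid's algorithm: 66 = 1·35 + 31, 35 = 1·31 + 4, 31 = 7·4 + 3, 4 = 1·3 + 1; back-substituting gives 1 = 17·35 − 9·66, so 35⁻¹ ≡ 17 (mod 66).
Then y ↦ 17(y − 53) is a two-sided inverse to h, so every y ∈ ℤ_{66} has a preimage.
Thus h is surjective.
Since h is surjective, we find h⁻¹(48): we need 35x ≡ 48 − 53 ≡ 61 (mod 66). Using 35⁻¹ = 17: x ≡ 17·61 = 1037 = 15·66 + 47, so x = 47.
Check: h(47) = 35·47 + 53 = 1698 = 25·66 + 48 ≡ 48 (mod 66).

47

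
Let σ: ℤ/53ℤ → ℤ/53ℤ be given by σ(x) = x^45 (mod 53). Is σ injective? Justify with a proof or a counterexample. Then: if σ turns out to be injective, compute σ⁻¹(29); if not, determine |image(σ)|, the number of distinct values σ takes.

Since 53 is prime, the nonzero elements of ℤ/53ℤ form a cyclic group of order 52.
As gcd(45, 52) = 1, raising to the 45th power is a bijection on this group: if a^45 ≡ b^45 then (ab^{−1})^45 = 1, and the only element of order dividing gcd(45, 52) = 1 is 1, so a = b.
With σ(0) = 0 this makes σ injective on all of ℤ/53ℤ, hence bijective (finite equal-size domain and codomain). In particular σ is injective.
Since σ is injective, we find the preimage of 29. The inverse of x ↦ x^45 on (ℤ/53ℤ)^× is x ↦ x^37, because 45·37 = 1665 = 32·52 + 1 ≡ 1 (mod 52) and x^{52} = 1 for x ≠ 0 (Fermat). So σ⁻¹(29) = 29^37 mod 53.
Repeated squaring mod 53: 29^1 ≡ 29, 29^2 ≡ 29² = 841 ≡ 46, 29^4 ≡ 46² = 2116 ≡ 49, 29^8 ≡ 49² = 2401 ≡ 16, 29^16 ≡ 16² = 256 ≡ 44, 29^32 ≡ 44² = 1936 ≡ 28. Since 37 = 32 + 4 + 1, 29^37 ≡ 28·49·29: 28·49 = 1372 ≡ 47, then 47·29 = 1363 ≡ 38. So 29^37 ≡ 38 (mod 53).
Hence σ⁻¹(29) = 38.

38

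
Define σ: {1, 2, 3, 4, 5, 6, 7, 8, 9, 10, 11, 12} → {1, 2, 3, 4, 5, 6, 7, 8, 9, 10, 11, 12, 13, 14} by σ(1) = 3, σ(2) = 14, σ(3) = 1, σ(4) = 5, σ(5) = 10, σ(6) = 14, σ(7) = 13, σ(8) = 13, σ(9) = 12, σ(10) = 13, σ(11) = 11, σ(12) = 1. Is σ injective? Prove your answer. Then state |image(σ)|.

σ(2) = 14 = σ(6) with 2 ≠ 6, so σ is not injective.
The image of σ is {1, 3, 5, 10, 11, 12, 13, 14}, which has 8 elements.

8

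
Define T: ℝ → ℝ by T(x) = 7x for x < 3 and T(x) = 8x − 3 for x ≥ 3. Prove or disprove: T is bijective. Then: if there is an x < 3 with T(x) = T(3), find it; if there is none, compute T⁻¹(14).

Both pieces are strictly increasing (slopes 7 and 8), so each is injective on its own interval.
The left piece maps (−∞, 3) onto (−∞, 21); the right piece maps [3, ∞) onto [21, ∞).
Since 21 = 21, the images partition ℝ: T is injective and surjective, hence bijective.
Because the two images are disjoint, no x < 3 has T(x) = T(3), so we compute T⁻¹(14): 14 lies in (−∞, 21), so solve 7x = 14: x = (14 − 0)/7 = 2.

2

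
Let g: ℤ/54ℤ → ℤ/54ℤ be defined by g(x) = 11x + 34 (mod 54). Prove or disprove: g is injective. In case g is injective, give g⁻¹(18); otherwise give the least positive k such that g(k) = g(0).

28

Recall that g is injective if g(s) = g(t) implies s = t.
If g(s) = g(t), then 11s ≡ 11t (mod 54). Because gcd(11, 54) = 1, we may cancel 11 to get s ≡ t (mod 54).
Thus g is injective.
We now compute 11⁻¹ mod 54 explicitly. Euclid's algorithm: 54 = 4·11 + 10, 11 = 1·10 + 1; back-substituting gives 1 = 5·11 − 1·54, so 11⁻¹ ≡ 5 (mod 54).
Since g is injective, we compute g⁻¹(18): solve 11x + 34 ≡ 18 (mod 54), i.e. 11x ≡ 38 (mod 54).
Multiplying by 11⁻¹ = 5 gives x ≡ 5·38 = 190 = 3·54 + 28 ≡ 28 (mod 54).
Check: g(28) = 11·28 + 34 = 342 = 6·54 + 18 ≡ 18 (mod 54).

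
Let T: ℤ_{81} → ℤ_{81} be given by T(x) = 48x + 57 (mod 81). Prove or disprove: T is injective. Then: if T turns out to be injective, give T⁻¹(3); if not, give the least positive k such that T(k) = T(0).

Recall: injectivity means: for all a, b in the domain, T(a) = T(b) implies a = b.
We have gcd(48, 81) = 3 > 1. Taking a = 0 and b = 27: T(0) = 57 and T(27) = 48·27 + 57 = 1353 ≡ 57 (mod 81).
So T(0) = T(27) while 0 ≠ 27, thus T is not injective.
Since T is not injective, we find the least positive k with T(k) = T(0): this means 48k ≡ 0 (mod 81), i.e. 81 ∣ 48k. Since gcd(48, 81) = 3, dividing through by 3 this holds exactly when 27 ∣ 16k, and as gcd(16, 27) = 1, exactly when 27 ∣ k.
The smallest positive such k is 27.

27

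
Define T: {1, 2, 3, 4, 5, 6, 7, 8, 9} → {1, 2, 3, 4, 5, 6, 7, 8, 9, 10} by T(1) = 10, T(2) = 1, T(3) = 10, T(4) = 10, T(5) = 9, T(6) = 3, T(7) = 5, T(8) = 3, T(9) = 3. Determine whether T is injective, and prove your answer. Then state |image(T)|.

T(1) = 10 = T(3) with 1 ≠ 3, so T is not injective.
The image of T is {1, 3, 5, 9, 10}, which has 5 elements.

5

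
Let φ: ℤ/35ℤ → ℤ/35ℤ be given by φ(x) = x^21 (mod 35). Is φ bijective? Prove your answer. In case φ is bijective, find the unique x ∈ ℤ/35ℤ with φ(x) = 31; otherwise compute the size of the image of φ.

15

φ(4): Repeated squaring mod 35: 4^1 ≡ 4, 4^2 ≡ 4² = 16, 4^4 ≡ 16² = 256 ≡ 11, 4^8 ≡ 11² = 121 ≡ 16, 4^16 ≡ 16² = 256 ≡ 11. Since 21 = 16 + 4 + 1, 4^21 ≡ 11·11·4: 11·11 = 121 ≡ 16, then 16·4 = 64 ≡ 29. So 4^21 ≡ 29 (mod 35).
φ(9): Repeated squaring mod 35: 9^1 ≡ 9, 9^2 ≡ 9² = 81 ≡ 11, 9^4 ≡ 11² = 121 ≡ 16, 9^8 ≡ 16² = 256 ≡ 11, 9^16 ≡ 11² = 121 ≡ 16. Since 21 = 16 + 4 + 1, 9^21 ≡ 16·16·9: 16·16 = 256 ≡ 11, then 11·9 = 99 ≡ 29. So 9^21 ≡ 29 (mod 35).
So φ(4) = φ(9) = 29 while 4 ≠ 9, hence φ is not injective, hence not bijective.
Since φ is not bijective, we determine |image(φ)|. Computing x^21 mod 35 for each x (by repeated squaring, reducing mod 35 at every step), the values φ(0), φ(1), …, φ(34) are: 0, 1, 22, 13, 29, 20, 6, 7, 8, 29, 20, 1, 27, 13, 14, 15, 1, 27, 8, 34, 20, 21, 22, 8, 34, 15, 6, 27, 28, 29, 15, 6, 22, 13, 34.
The distinct values are {0, 1, 6, 7, 8, 13, 14, 15, 20, 21, 22, 27, 28, 29, 34}; there are 15 of them.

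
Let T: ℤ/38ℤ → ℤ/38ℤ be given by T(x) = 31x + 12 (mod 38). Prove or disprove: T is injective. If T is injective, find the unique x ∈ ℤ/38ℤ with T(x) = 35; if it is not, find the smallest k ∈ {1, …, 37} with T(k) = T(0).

13

If T(x_1) = T(x_2), then 31x_1 ≡ 31x_2 (mod 38). Because gcd(31, 38) = 1, we may cancel 31 to get x_1 ≡ x_2 (mod 38).
Therefore T is injective.
We now compute 31⁻¹ mod 38 explicitly. Euclid's algorithm: 38 = 1·31 + 7, 31 = 4·7 + 3, 7 = 2·3 + 1; back-substituting gives 1 = 27·31 − 22·38, so 31⁻¹ ≡ 27 (mod 38).
Since T is injective, we find T⁻¹(35): we need 31x ≡ 35 − 12 ≡ 23 (mod 38). Using 31⁻¹ = 27: x ≡ 27·23 = 621 = 16·38 + 13, so x = 13.
Check: T(13) = 31·13 + 12 = 415 = 10·38 + 35 ≡ 35 (mod 38).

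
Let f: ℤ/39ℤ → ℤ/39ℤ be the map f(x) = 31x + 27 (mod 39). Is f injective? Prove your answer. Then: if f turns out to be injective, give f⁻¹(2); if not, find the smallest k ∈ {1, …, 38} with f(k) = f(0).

Suppose f(u) = f(v) in ℤ/39ℤ. Then 31u + 27 ≡ 31v + 27 (mod 39), hence 31(u − v) ≡ 0 (mod 39).
Since gcd(31, 39) = 1, 31 is invertible modulo 39, so u − v ≡ 0 (mod 39), i.e. u = v.
Therefore f is injective.
We now compute 31⁻¹ mod 39 explicitly. Euclid's algorithm: 39 = 1·31 + 8, 31 = 3·8 + 7, 8 = 1·7 + 1; back-substituting gives 1 = 34·31 − 27·39, so 31⁻¹ ≡ 34 (mod 39).
Since f is injective, we find f⁻¹(2): we need 31x ≡ 2 − 27 ≡ 14 (mod 39). Using 31⁻¹ = 34: x ≡ 34·14 = 476 = 12·39 + 8, so x = 8.
Check: f(8) = 31·8 + 27 = 275 = 7·39 + 2 ≡ 2 (mod 39).

8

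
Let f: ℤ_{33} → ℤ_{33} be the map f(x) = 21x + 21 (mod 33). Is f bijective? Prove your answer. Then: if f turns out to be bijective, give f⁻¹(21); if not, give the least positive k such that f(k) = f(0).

11

We have gcd(21, 33) = 3 > 1. Taking u = 0 and v = 11: f(0) = 21 and f(11) = 21·11 + 21 = 252 ≡ 21 (mod 33).
So f(0) = f(11) while 0 ≠ 11, thus f is not injective, hence not bijective.
Since f is not bijective, we find the least positive k with f(k) = f(0): this means 21k ≡ 0 (mod 33), i.e. 33 ∣ 21k. Since gcd(21, 33) = 3, dividing through by 3 this holds exactly when 11 ∣ 7k, and as gcd(7, 11) = 1, exactly when 11 ∣ k.
The smallest positive such k is 11.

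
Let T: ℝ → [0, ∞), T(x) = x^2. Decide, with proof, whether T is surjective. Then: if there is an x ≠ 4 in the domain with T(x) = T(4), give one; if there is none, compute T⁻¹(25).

For any y ∈ [0, ∞), x = y^{1/2} ∈ ℝ satisfies x^2 = y, so T is surjective.
For the follow-up, such an x exists: taking x = −4 ∈ ℝ gives T(−4) = 16 = T(4) with −4 ≠ 4.

-4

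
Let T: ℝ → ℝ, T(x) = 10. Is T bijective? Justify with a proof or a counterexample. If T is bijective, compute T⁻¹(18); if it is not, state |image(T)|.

1

Recall that injectivity means: for all x_1, x_2 in the domain, T(x_1) = T(x_2) implies x_1 = x_2.
T(0) = 10 = T(1) with 0 ≠ 1, so T is not injective, hence not bijective.
Since T is not bijective, we state |image(T)|: the image of T is {10}, which has 1 element.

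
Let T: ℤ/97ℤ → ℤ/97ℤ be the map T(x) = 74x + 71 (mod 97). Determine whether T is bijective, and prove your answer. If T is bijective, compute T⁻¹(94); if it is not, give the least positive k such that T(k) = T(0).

Recall that injectivity means: for all x_1, x_2 in the domain, T(x_1) = T(x_2) implies x_1 = x_2.
If T(x_1) = T(x_2), then 74x_1 ≡ 74x_2 (mod 97). Because gcd(74, 97) = 1, we may cancel 74 to get x_1 ≡ x_2 (mod 97).
We now compute 74⁻¹ mod 97 explicitly. Euclid's algorithm: 97 = 1·74 + 23, 74 = 3·23 + 5, 23 = 4·5 + 3, 5 = 1·3 + 2, 3 = 1·2 + 1; back-substituting gives 1 = 59·74 − 45·97, so 74⁻¹ ≡ 59 (mod 97).
Then y ↦ 59(y − 71) is a two-sided inverse to T, so every y ∈ ℤ/97ℤ has a preimage.
Thus T is bijective.
Since T is bijective, we compute T⁻¹(94): solve 74x + 71 ≡ 94 (mod 97), i.e. 74x ≡ 23 (mod 97).
Multiplying by 74⁻¹ = 59 gives x ≡ 59·23 = 1357 = 13·97 + 96 ≡ 96 (mod 97).
Check: T(96) = 74·96 + 71 = 7175 = 73·97 + 94 ≡ 94 (mod 97).

96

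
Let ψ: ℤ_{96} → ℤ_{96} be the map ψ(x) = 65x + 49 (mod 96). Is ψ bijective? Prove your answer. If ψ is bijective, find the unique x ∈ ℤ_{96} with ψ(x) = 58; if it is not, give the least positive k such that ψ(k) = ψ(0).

9

Recall: ψ is injective if ψ(a) = ψ(b) implies a = b.
Suppose ψ(a) = ψ(b) in ℤ_{96}. Then 65a + 49 ≡ 65b + 49 (mod 96), hence 65(a − b) ≡ 0 (mod 96).
Since gcd(65, 96) = 1, 65 is invertible modulo 96, so a − b ≡ 0 (mod 96), i.e. a = b.
We now compute 65⁻¹ mod 96 explicitly. Euclid's algorithm: 96 = 1·65 + 31, 65 = 2·31 + 3, 31 = 10·3 + 1; back-substituting gives 1 = 65·65 − 44·96, so 65⁻¹ ≡ 65 (mod 96).
For any y ∈ ℤ_{96}, x = 65(y − 49) mod 96 satisfies ψ(x) = 65·65(y − 49) + 49 ≡ y (since 65·65 ≡ 1 mod 96). So every y has a preimage.
So ψ is bijective.
Since ψ is bijective, we compute ψ⁻¹(58): solve 65x + 49 ≡ 58 (mod 96), i.e. 65x ≡ 9 (mod 96).
Multiplying by 65⁻¹ = 65 gives x ≡ 65·9 = 585 = 6·96 + 9 ≡ 9 (mod 96).
Check: ψ(9) = 65·9 + 49 = 634 = 6·96 + 58 ≡ 58 (mod 96).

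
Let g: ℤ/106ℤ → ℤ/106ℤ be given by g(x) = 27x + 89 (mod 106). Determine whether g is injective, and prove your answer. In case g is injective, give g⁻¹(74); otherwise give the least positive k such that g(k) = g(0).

23

Recall that injectivity means: for all s, t in the domain, g(s) = g(t) implies s = t.
Suppose g(s) = g(t) in ℤ/106ℤ. Then 27s + 89 ≡ 27t + 89 (mod 106), therefore 27(s − t) ≡ 0 (mod 106).
Since gcd(27, 106) = 1, 27 is invertible modulo 106, so s − t ≡ 0 (mod 106), i.e. s = t.
Hence g is injective.
We now compute 27⁻¹ mod 106 explicitly. Euclid's algorithm: 106 = 3·27 + 25, 27 = 1·25 + 2, 25 = 12·2 + 1; back-substituting gives 1 = 55·27 − 14·106, so 27⁻¹ ≡ 55 (mod 106).
Since g is injective, we find g⁻¹(74): we need 27x ≡ 74 − 89 ≡ 91 (mod 106). Using 27⁻¹ = 55: x ≡ 55·91 = 5005 = 47·106 + 23, so x = 23.
Check: g(23) = 27·23 + 89 = 710 = 6·106 + 74 ≡ 74 (mod 106).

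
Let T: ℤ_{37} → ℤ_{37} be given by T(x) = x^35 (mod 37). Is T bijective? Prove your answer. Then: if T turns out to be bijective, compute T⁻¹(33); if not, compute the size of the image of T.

9

Since 37 is prime, the nonzero elements of ℤ_{37} form a cyclic group of order 36.
As gcd(35, 36) = 1, raising to the 35th power is a bijection on this group: if s^35 ≡ t^35 then (st^{−1})^35 = 1, and the only element of order dividing gcd(35, 36) = 1 is 1, so s = t.
With T(0) = 0 this makes T injective on all of ℤ_{37}, hence bijective (finite equal-size domain and codomain). In particular T is bijective.
Since T is bijective, we find the preimage of 33. The inverse of x ↦ x^35 on (ℤ_{37})^× is x ↦ x^35, because 35·35 = 1225 = 34·36 + 1 ≡ 1 (mod 36) and x^{36} = 1 for x ≠ 0 (Fermat). So T⁻¹(33) = 33^35 mod 37.
Repeated squaring mod 37: 33^1 ≡ 33, 33^2 ≡ 33² = 1089 ≡ 16, 33^4 ≡ 16² = 256 ≡ 34, 33^8 ≡ 34² = 1156 ≡ 9, 33^16 ≡ 9² = 81 ≡ 7, 33^32 ≡ 7² = 49 ≡ 12. Since 35 = 32 + 2 + 1, 33^35 ≡ 12·16·33: 12·16 = 192 ≡ 7, then 7·33 = 231 ≡ 9. So 33^35 ≡ 9 (mod 37).
Hence T⁻¹(33) = 9.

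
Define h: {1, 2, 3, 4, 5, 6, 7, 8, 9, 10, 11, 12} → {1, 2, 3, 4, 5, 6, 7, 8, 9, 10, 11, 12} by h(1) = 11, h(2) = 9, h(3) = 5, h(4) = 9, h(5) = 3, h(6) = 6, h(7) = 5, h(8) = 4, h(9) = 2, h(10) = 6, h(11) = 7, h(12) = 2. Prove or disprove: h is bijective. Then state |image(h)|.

h(2) = 9 = h(4) with 2 ≠ 4, so h is not injective, hence not bijective.
The image of h is {2, 3, 4, 5, 6, 7, 9, 11}, which has 8 elements.

8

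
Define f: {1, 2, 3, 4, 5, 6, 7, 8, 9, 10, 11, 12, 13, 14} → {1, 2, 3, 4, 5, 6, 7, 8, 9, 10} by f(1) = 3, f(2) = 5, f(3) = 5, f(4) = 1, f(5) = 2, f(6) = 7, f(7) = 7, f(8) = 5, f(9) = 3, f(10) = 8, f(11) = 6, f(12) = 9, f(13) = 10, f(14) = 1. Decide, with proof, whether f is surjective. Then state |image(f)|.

9

No element maps to 4, so f is not surjective.
The image of f is {1, 2, 3, 5, 6, 7, 8, 9, 10}, which has 9 elements.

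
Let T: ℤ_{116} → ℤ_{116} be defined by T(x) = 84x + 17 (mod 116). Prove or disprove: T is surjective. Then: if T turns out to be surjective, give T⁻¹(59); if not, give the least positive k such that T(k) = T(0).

By definition, T is surjective if every y in the codomain equals T(x) for some x in the domain.
Since gcd(84, 116) = 4, we have 84x ≡ 0 (mod 4) for all x, so T(x) ≡ 1 (mod 4).
But 0 ≢ 1 (mod 4), so 0 ∈ ℤ_{116} has no preimage. Hence T is not surjective.
Since T is not surjective, we find the least positive k with T(k) = T(0): this means 84k ≡ 0 (mod 116), i.e. 116 ∣ 84k. Since gcd(84, 116) = 4, dividing through by 4 this holds exactly when 29 ∣ 21k, and as gcd(21, 29) = 1, exactly when 29 ∣ k.
The smallest positive such k is 29.

29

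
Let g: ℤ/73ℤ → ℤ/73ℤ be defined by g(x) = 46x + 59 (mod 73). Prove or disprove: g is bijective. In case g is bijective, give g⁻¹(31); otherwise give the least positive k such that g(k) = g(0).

If g(x_1) = g(x_2), then 46x_1 ≡ 46x_2 (mod 73). Because gcd(46, 73) = 1, we may cancel 46 to get x_1 ≡ x_2 (mod 73).
We now compute 46⁻¹ mod 73 explicitly. Euclid's algorithm: 73 = 1·46 + 27, 46 = 1·27 + 19, 27 = 1·19 + 8, 19 = 2·8 + 3, 8 = 2·3 + 2, 3 = 1·2 + 1; back-substituting gives 1 = 27·46 − 17·73, so 46⁻¹ ≡ 27 (mod 73).
Then y ↦ 27(y − 59) is a two-sided inverse to g, so every y ∈ ℤ/73ℤ has a preimage.
Thus g is bijective.
Since g is bijective, we find g⁻¹(31): we need 46x ≡ 31 − 59 ≡ 45 (mod 73). Using 46⁻¹ = 27: x ≡ 27·45 = 1215 = 16·73 + 47, so x = 47.
Check: g(47) = 46·47 + 59 = 2221 = 30·73 + 31 ≡ 31 (mod 73).

47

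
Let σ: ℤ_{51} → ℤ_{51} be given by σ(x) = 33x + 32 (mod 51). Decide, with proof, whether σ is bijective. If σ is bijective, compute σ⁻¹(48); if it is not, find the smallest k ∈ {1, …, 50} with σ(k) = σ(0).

We have gcd(33, 51) = 3 > 1. Taking u = 0 and v = 17: σ(0) = 32 and σ(17) = 33·17 + 32 = 593 ≡ 32 (mod 51).
So σ(0) = σ(17) while 0 ≠ 17, thus σ is not injective, hence not bijective.
Since σ is not bijective, we find the least positive k with σ(k) = σ(0): this means 33k ≡ 0 (mod 51), i.e. 51 ∣ 33k. Since gcd(33, 51) = 3, dividing through by 3 this holds exactly when 17 ∣ 11k, and as gcd(11, 17) = 1, exactly when 17 ∣ k.
The smallest positive such k is 17.

17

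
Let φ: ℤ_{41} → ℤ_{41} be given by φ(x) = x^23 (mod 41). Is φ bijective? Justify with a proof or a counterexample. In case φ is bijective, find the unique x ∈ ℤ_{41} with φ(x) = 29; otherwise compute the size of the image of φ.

Since 41 is prime, the nonzero elements of ℤ_{41} form a cyclic group of order 40.
As gcd(23, 40) = 1, raising to the 23rd power is a bijection on this group: if a^23 ≡ b^23 then (ab^{−1})^23 = 1, and the only element of order dividing gcd(23, 40) = 1 is 1, so a = b.
With φ(0) = 0 this makes φ injective on all of ℤ_{41}, hence bijective (finite equal-size domain and codomain). In particular φ is bijective.
Since φ is bijective, we find the preimage of 29. The inverse of x ↦ x^23 on (ℤ_{41})^× is x ↦ x^7, because 23·7 = 161 = 4·40 + 1 ≡ 1 (mod 40) and x^{40} = 1 for x ≠ 0 (Fermat). So φ⁻¹(29) = 29^7 mod 41.
Repeated squaring mod 41: 29^1 ≡ 29, 29^2 ≡ 29² = 841 ≡ 21, 29^4 ≡ 21² = 441 ≡ 31. Since 7 = 4 + 2 + 1, 29^7 ≡ 31·21·29: 31·21 = 651 ≡ 36, then 36·29 = 1044 ≡ 19. So 29^7 ≡ 19 (mod 41).
Hence φ⁻¹(29) = 19.

19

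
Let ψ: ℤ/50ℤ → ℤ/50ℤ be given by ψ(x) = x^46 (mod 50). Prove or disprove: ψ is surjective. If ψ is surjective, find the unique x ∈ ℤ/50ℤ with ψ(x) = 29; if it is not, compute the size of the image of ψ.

ψ(0) = 0^46 = 0.
ψ(10): Repeated squaring mod 50: 10^1 ≡ 10, 10^2 ≡ 10² = 100 ≡ 0, 10^4 ≡ 0² = 0, 10^8 ≡ 0² = 0, 10^16 ≡ 0² = 0, 10^32 ≡ 0² = 0. Since 46 = 32 + 8 + 4 + 2, 10^46 ≡ 0·0·0·0: 0·0 = 0, then 0·0 = 0, then 0·0 = 0. So 10^46 ≡ 0 (mod 50).
So ψ(0) = ψ(10) = 0 while 0 ≠ 10, thus ψ is not injective.
A non-injective map from the 50-element set ℤ/50ℤ to itself takes at most 49 distinct values, so it cannot be surjective. Thus ψ is not surjective.
Since ψ is not surjective, we determine |image(ψ)|. Computing x^46 mod 50 for each x (by repeated squaring, reducing mod 50 at every step), the values ψ(0), ψ(1), …, ψ(49) are: 0, 1, 14, 29, 46, 25, 6, 49, 44, 41, 0, 11, 34, 9, 36, 25, 16, 19, 24, 31, 0, 21, 4, 39, 26, 25, 26, 39, 4, 21, 0, 31, 24, 19, 16, 25, 36, 9, 34, 11, 0, 41, 44, 49, 6, 25, 46, 29, 14, 1.
The distinct values are {0, 1, 4, 6, 9, 11, 14, 16, 19, 21, 24, 25, 26, 29, 31, 34, 36, 39, 41, 44, 46, 49}; there are 22 of them.

22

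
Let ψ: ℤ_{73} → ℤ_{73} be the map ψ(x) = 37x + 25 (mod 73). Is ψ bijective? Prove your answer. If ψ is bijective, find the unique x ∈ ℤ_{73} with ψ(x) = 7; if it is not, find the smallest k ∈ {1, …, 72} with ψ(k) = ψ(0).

37

Recall that ψ is injective if ψ(x_1) = ψ(x_2) implies x_1 = x_2.
Suppose ψ(x_1) = ψ(x_2) in ℤ_{73}. Then 37x_1 + 25 ≡ 37x_2 + 25 (mod 73), hence 37(x_1 − x_2) ≡ 0 (mod 73).
Since gcd(37, 73) = 1, 37 is invertible modulo 73, so x_1 − x_2 ≡ 0 (mod 73), i.e. x_1 = x_2.
We now compute 37⁻¹ mod 73 explicitly. Euclid's algorithm: 73 = 1·37 + 36, 37 = 1·36 + 1; back-substituting gives 1 = 2·37 − 1·73, so 37⁻¹ ≡ 2 (mod 73).
For any y ∈ ℤ_{73}, x = 2(y − 25) mod 73 satisfies ψ(x) = 37·2(y − 25) + 25 ≡ y (since 37·2 ≡ 1 mod 73). So every y has a preimage.
Therefore ψ is bijective.
Since ψ is bijective, we find ψ⁻¹(7): we need 37x ≡ 7 − 25 ≡ 55 (mod 73). Using 37⁻¹ = 2: x ≡ 2·55 = 110 = 1·73 + 37, so x = 37.
Check: ψ(37) = 37·37 + 25 = 1394 = 19·73 + 7 ≡ 7 (mod 73).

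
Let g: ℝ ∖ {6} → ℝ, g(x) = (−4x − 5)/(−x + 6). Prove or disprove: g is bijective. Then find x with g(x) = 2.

If g(x) = 4, cross-multiplying gives −1(−4x − 5) = −4(−x + 6), which simplifies to 5 = −24 — false.  So 4 has no preimage and g is not surjective.
So g is not bijective.
Solving g(x) = 2: cross-multiplying gives −4x − 5 = 2(−x + 6), which rearranges to −2x = 17, so x = −17/2.

-17/2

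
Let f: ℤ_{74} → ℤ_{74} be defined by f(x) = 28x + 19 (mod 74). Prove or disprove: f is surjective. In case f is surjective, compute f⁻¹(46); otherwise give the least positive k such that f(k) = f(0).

37

Recall: surjectivity means every element of the codomain has a preimage under f.
Since gcd(28, 74) = 2, we have 28x ≡ 0 (mod 2) for all x, so f(x) ≡ 1 (mod 2).
But 0 ≢ 1 (mod 2), so 0 ∈ ℤ_{74} has no preimage. Hence f is not surjective.
Since f is not surjective, we find the least positive k with f(k) = f(0): this means 28k ≡ 0 (mod 74), i.e. 74 ∣ 28k. Since gcd(28, 74) = 2, dividing through by 2 this holds exactly when 37 ∣ 14k, and as gcd(14, 37) = 1, exactly when 37 ∣ k.
The smallest positive such k is 37.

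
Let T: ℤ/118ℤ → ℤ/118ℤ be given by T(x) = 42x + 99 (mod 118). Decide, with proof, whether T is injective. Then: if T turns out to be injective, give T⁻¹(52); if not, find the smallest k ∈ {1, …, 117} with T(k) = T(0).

We have gcd(42, 118) = 2 > 1. Taking x_1 = 0 and x_2 = 59: T(0) = 99 and T(59) = 42·59 + 99 = 2577 ≡ 99 (mod 118).
So T(0) = T(59) while 0 ≠ 59, thus T is not injective.
Since T is not injective, we find the least positive k with T(k) = T(0): this means 42k ≡ 0 (mod 118), i.e. 118 ∣ 42k. Since gcd(42, 118) = 2, dividing through by 2 this holds exactly when 59 ∣ 21k, and as gcd(21, 59) = 1, exactly when 59 ∣ k.
The smallest positive such k is 59.

59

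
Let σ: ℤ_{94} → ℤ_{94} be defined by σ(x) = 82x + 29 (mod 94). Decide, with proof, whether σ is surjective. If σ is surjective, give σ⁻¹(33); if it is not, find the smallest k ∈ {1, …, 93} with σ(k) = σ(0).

By definition, surjectivity means every element of the codomain has a preimage under σ.
Since gcd(82, 94) = 2, we have 82x ≡ 0 (mod 2) for all x, so σ(x) ≡ 1 (mod 2).
But 0 ≢ 1 (mod 2), so 0 ∈ ℤ_{94} has no preimage. So σ is not surjective.
Since σ is not surjective, we find the least positive k with σ(k) = σ(0): this means 82k ≡ 0 (mod 94), i.e. 94 ∣ 82k. Since gcd(82, 94) = 2, dividing through by 2 this holds exactly when 47 ∣ 41k, and as gcd(41, 47) = 1, exactly when 47 ∣ k.
The smallest positive such k is 47.

47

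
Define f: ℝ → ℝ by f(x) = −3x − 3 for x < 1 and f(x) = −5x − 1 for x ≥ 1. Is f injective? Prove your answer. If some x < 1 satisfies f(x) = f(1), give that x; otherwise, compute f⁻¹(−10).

9/5

Both pieces are strictly decreasing (slopes −3 and −5), so each is injective on its own interval.
The left piece maps (−∞, 1) onto (−6, ∞); the right piece maps [1, ∞) onto (−∞, −6].
These images are disjoint, so no value is attained by both pieces. So f is injective.
Because the two images are disjoint, no x < 1 has f(x) = f(1), so we compute f⁻¹(−10): −10 lies in (−∞, −6], so solve −5x − 1 = −10: x = (−10 + 1)/(−5) = 9/5.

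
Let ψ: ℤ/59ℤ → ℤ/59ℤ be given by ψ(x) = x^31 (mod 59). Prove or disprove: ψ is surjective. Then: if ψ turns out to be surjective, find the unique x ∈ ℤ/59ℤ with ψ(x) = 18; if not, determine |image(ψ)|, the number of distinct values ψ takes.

Since 59 is prime, the nonzero elements of ℤ/59ℤ form a cyclic group of order 58.
As gcd(31, 58) = 1, raising to the 31st power is a bijection on this group: if s^31 ≡ t^31 then (st^{−1})^31 = 1, and the only element of order dividing gcd(31, 58) = 1 is 1, so s = t.
With ψ(0) = 0 this makes ψ injective on all of ℤ/59ℤ, hence bijective (finite equal-size domain and codomain). In particular ψ is surjective.
Since ψ is surjective, we find the preimage of 18. The inverse of x ↦ x^31 on (ℤ/59ℤ)^× is x ↦ x^15, because 31·15 = 465 = 8·58 + 1 ≡ 1 (mod 58) and x^{58} = 1 for x ≠ 0 (Fermat). So ψ⁻¹(18) = 18^15 mod 59.
Repeated squaring mod 59: 18^1 ≡ 18, 18^2 ≡ 18² = 324 ≡ 29, 18^4 ≡ 29² = 841 ≡ 15, 18^8 ≡ 15² = 225 ≡ 48. Since 15 = 8 + 4 + 2 + 1, 18^15 ≡ 48·15·29·18: 48·15 = 720 ≡ 12, then 12·29 = 348 ≡ 53, then 53·18 = 954 ≡ 10. So 18^15 ≡ 10 (mod 59).
Hence ψ⁻¹(18) = 10.

10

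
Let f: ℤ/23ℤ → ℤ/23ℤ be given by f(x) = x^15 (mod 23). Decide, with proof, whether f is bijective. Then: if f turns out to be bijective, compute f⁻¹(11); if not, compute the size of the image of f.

Since 23 is prime, the nonzero elements of ℤ/23ℤ form a cyclic group of order 22.
As gcd(15, 22) = 1, raising to the 15th power is a bijection on this group: if u^15 ≡ v^15 then (uv^{−1})^15 = 1, and the only element of order dividing gcd(15, 22) = 1 is 1, so u = v.
With f(0) = 0 this makes f injective on all of ℤ/23ℤ, hence bijective (finite equal-size domain and codomain). In particular f is bijective.
Since f is bijective, we find the preimage of 11. The inverse of x ↦ x^15 on (ℤ/23ℤ)^× is x ↦ x^3, because 15·3 = 45 = 2·22 + 1 ≡ 1 (mod 22) and x^{22} = 1 for x ≠ 0 (Fermat). So f⁻¹(11) = 11^3 mod 23.
Repeated squaring mod 23: 11^1 ≡ 11, 11^2 ≡ 11² = 121 ≡ 6. Since 3 = 2 + 1, 11^3 ≡ 6·11: 6·11 = 66 ≡ 20. So 11^3 ≡ 20 (mod 23).
Hence f⁻¹(11) = 20.

20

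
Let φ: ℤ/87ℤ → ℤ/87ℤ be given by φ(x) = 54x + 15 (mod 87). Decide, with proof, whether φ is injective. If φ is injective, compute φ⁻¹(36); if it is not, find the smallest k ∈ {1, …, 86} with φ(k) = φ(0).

We have gcd(54, 87) = 3 > 1. Taking x_1 = 0 and x_2 = 29: φ(0) = 15 and φ(29) = 54·29 + 15 = 1581 ≡ 15 (mod 87).
So φ(0) = φ(29) while 0 ≠ 29, so φ is not injective.
Since φ is not injective, we find the least positive k with φ(k) = φ(0): this means 54k ≡ 0 (mod 87), i.e. 87 ∣ 54k. Since gcd(54, 87) = 3, dividing through by 3 this holds exactly when 29 ∣ 18k, and as gcd(18, 29) = 1, exactly when 29 ∣ k.
The smallest positive such k is 29.

29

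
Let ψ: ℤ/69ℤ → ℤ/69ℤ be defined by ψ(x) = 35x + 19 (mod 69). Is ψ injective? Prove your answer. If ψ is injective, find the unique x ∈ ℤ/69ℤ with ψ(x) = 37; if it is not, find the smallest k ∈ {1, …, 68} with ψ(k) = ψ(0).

36

If ψ(x_1) = ψ(x_2), then 35x_1 ≡ 35x_2 (mod 69). Because gcd(35, 69) = 1, we may cancel 35 to get x_1 ≡ x_2 (mod 69).
Hence ψ is injective.
We now compute 35⁻¹ mod 69 explicitly. Euclid's algorithm: 69 = 1·35 + 34, 35 = 1·34 + 1; back-substituting gives 1 = 2·35 − 1·69, so 35⁻¹ ≡ 2 (mod 69).
Since ψ is injective, we compute ψ⁻¹(37): solve 35x + 19 ≡ 37 (mod 69), i.e. 35x ≡ 18 (mod 69).
Multiplying by 35⁻¹ = 2 gives x ≡ 2·18 = 36 ≡ 36 (mod 69).
Check: ψ(36) = 35·36 + 19 = 1279 = 18·69 + 37 ≡ 37 (mod 69).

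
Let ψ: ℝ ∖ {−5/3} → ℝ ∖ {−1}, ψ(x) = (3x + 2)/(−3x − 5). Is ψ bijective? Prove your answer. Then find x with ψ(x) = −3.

Suppose ψ(u) = ψ(v). Cross-multiplying: (3u + 2)(−3v − 5) = (3v + 2)(−3u − 5).
Expanding both sides and cancelling the symmetric terms leaves −9·(u − v) = 0. Since −9 ≠ 0, u = v. Hence ψ is injective.
For any y ≠ −1, solving y(−3x − 5) = 3x + 2 for x gives a well-defined x ≠ −5/3. So ψ is surjective.
So ψ is bijective.
Solving ψ(x) = −3: cross-multiplying gives 3x + 2 = −3(−3x − 5), which rearranges to −6x = 13, so x = −13/6.

-13/6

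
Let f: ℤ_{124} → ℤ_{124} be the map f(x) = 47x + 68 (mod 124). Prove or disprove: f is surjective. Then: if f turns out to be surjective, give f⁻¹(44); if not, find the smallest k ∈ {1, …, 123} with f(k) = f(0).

76

Since gcd(47, 124) = 1, 47 is invertible modulo 124. Euclid's algorithm: 124 = 2·47 + 30, 47 = 1·30 + 17, 30 = 1·17 + 13, 17 = 1·13 + 4, 13 = 3·4 + 1; back-substituting gives 1 = 95·47 − 36·124, so 47⁻¹ ≡ 95 (mod 124).
Then y ↦ 95(y − 68) is a two-sided inverse to f, so every y ∈ ℤ_{124} has a preimage.
Hence f is surjective.
Since f is surjective, we find f⁻¹(44): we need 47x ≡ 44 − 68 ≡ 100 (mod 124). Using 47⁻¹ = 95: x ≡ 95·100 = 9500 = 76·124 + 76, so x = 76.
Check: f(76) = 47·76 + 68 = 3640 = 29·124 + 44 ≡ 44 (mod 124).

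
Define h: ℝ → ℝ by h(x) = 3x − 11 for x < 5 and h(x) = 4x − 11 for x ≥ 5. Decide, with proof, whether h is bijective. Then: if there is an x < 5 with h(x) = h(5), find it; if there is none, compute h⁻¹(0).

Both pieces are strictly increasing (slopes 3 and 4), so each is injective on its own interval.
The left piece maps (−∞, 5) onto (−∞, 4); the right piece maps [5, ∞) onto [9, ∞).
The images leave a gap (4 has no preimage), so h is not surjective, hence not bijective.
Because the two images are disjoint, no x < 5 has h(x) = h(5), so we compute h⁻¹(0): 0 lies in (−∞, 4), so solve 3x − 11 = 0: x = (0 + 11)/3 = 11/3.

11/3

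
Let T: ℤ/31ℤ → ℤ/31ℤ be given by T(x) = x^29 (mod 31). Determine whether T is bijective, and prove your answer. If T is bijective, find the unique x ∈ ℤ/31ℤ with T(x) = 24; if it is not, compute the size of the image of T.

22

Since 31 is prime, the nonzero elements of ℤ/31ℤ form a cyclic group of order 30.
As gcd(29, 30) = 1, raising to the 29th power is a bijection on this group: if a^29 ≡ b^29 then (ab^{−1})^29 = 1, and the only element of order dividing gcd(29, 30) = 1 is 1, so a = b.
With T(0) = 0 this makes T injective on all of ℤ/31ℤ, hence bijective (finite equal-size domain and codomain). In particular T is bijective.
Since T is bijective, we find the preimage of 24. The inverse of x ↦ x^29 on (ℤ/31ℤ)^× is x ↦ x^29, because 29·29 = 841 = 28·30 + 1 ≡ 1 (mod 30) and x^{30} = 1 for x ≠ 0 (Fermat). So T⁻¹(24) = 24^29 mod 31.
Repeated squaring mod 31: 24^1 ≡ 24, 24^2 ≡ 24² = 576 ≡ 18, 24^4 ≡ 18² = 324 ≡ 14, 24^8 ≡ 14² = 196 ≡ 10, 24^16 ≡ 10² = 100 ≡ 7. Since 29 = 16 + 8 + 4 + 1, 24^29 ≡ 7·10·14·24: 7·10 = 70 ≡ 8, then 8·14 = 112 ≡ 19, then 19·24 = 456 ≡ 22. So 24^29 ≡ 22 (mod 31).
Hence T⁻¹(24) = 22.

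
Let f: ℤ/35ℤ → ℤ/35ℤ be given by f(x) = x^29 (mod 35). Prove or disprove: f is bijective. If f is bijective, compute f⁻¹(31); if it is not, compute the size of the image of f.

Computing x^29 mod 35 for each x (by repeated squaring, reducing mod 35 at every step), the values f(0), f(1), …, f(34) are: 0, 1, 32, 33, 9, 10, 6, 7, 8, 4, 5, 16, 17, 13, 14, 15, 11, 12, 23, 24, 20, 21, 22, 18, 19, 30, 31, 27, 28, 29, 25, 26, 2, 3, 34.
Every element of ℤ/35ℤ appears exactly once in this list, so f is a bijection, and in particular bijective.
Since f is bijective, we read off the preimage of 31 from the same table: f(26) = 31, so f⁻¹(31) = 26.

26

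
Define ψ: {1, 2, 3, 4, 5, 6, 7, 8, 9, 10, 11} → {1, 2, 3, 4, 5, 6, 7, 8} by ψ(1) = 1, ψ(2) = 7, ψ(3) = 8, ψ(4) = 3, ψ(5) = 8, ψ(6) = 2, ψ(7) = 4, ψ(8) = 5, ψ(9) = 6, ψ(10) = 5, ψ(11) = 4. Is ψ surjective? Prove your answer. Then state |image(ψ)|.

8

Every element of the codomain has a preimage: 1 = ψ(1), 2 = ψ(6), 3 = ψ(4), 4 = ψ(7), 5 = ψ(8), 6 = ψ(9), 7 = ψ(2), 8 = ψ(3).
So ψ is surjective.
The image of ψ is {1, 2, 3, 4, 5, 6, 7, 8}, which has 8 elements.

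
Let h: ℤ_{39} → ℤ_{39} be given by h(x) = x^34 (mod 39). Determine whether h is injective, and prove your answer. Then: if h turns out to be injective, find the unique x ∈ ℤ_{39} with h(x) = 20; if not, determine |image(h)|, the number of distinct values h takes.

h(5): Repeated squaring mod 39: 5^1 ≡ 5, 5^2 ≡ 5² = 25, 5^4 ≡ 25² = 625 ≡ 1, 5^8 ≡ 1² = 1, 5^16 ≡ 1² = 1, 5^32 ≡ 1² = 1. Since 34 = 32 + 2, 5^34 ≡ 1·25: 1·25 = 25. So 5^34 ≡ 25 (mod 39).
h(8): Repeated squaring mod 39: 8^1 ≡ 8, 8^2 ≡ 8² = 64 ≡ 25, 8^4 ≡ 25² = 625 ≡ 1, 8^8 ≡ 1² = 1, 8^16 ≡ 1² = 1, 8^32 ≡ 1² = 1. Since 34 = 32 + 2, 8^34 ≡ 1·25: 1·25 = 25. So 8^34 ≡ 25 (mod 39).
So h(5) = h(8) = 25 while 5 ≠ 8, hence h is not injective.
Since h is not injective, we determine |image(h)|. Computing x^34 mod 39 for each x (by repeated squaring, reducing mod 39 at every step), the values h(0), h(1), …, h(38) are: 0, 1, 10, 3, 22, 25, 30, 4, 25, 9, 16, 10, 27, 13, 1, 36, 16, 22, 12, 4, 4, 12, 22, 16, 36, 1, 13, 27, 10, 16, 9, 25, 4, 30, 25, 22, 3, 10, 1.
The distinct values are {0, 1, 3, 4, 9, 10, 12, 13, 16, 22, 25, 27, 30, 36}; there are 14 of them.

14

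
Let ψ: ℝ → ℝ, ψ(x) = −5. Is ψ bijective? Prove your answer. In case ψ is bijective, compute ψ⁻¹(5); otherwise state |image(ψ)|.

1

ψ(0) = −5 = ψ(1) with 0 ≠ 1, so ψ is not injective, hence not bijective.
Since ψ is not bijective, we state |image(ψ)|: the image of ψ is {−5}, which has 1 element.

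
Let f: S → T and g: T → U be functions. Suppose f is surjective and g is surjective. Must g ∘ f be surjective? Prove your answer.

surjective

Let c ∈ U. Since g is surjective, there is b ∈ T with g(b) = c. Since f is surjective, there is a ∈ S with f(a) = b.
Then (g ∘ f)(a) = g(b) = c. Thus g ∘ f is surjective.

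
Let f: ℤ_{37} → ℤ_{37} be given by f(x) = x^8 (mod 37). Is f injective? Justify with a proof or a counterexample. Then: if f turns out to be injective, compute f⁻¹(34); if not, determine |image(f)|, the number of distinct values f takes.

10

f(1) = 1^8 = 1.
f(6): Repeated squaring mod 37: 6^1 ≡ 6, 6^2 ≡ 6² = 36, 6^4 ≡ 36² = 1296 ≡ 1, 6^8 ≡ 1² = 1. So 6^8 ≡ 1 (mod 37).
So f(1) = f(6) = 1 while 1 ≠ 6, so f is not injective.
Since f is not injective, we determine |image(f)|. Computing x^8 mod 37 for each x (by repeated squaring, reducing mod 37 at every step), the values f(0), f(1), …, f(36) are: 0, 1, 34, 12, 9, 16, 1, 16, 10, 33, 26, 10, 34, 9, 26, 7, 7, 33, 12, 12, 33, 7, 7, 26, 9, 34, 10, 26, 33, 10, 16, 1, 16, 9, 12, 34, 1.
The distinct values are {0, 1, 7, 9, 10, 12, 16, 26, 33, 34}; there are 10 of them.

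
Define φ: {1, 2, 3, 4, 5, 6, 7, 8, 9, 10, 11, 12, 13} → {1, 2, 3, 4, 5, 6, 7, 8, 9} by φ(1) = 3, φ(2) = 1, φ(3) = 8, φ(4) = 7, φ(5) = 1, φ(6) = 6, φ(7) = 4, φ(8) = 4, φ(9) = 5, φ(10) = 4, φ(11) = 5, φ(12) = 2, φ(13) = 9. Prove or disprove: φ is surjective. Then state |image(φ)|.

9

Every element of the codomain has a preimage: 1 = φ(2), 2 = φ(12), 3 = φ(1), 4 = φ(7), 5 = φ(9), 6 = φ(6), 7 = φ(4), 8 = φ(3), 9 = φ(13).
Therefore φ is surjective.
The image of φ is {1, 2, 3, 4, 5, 6, 7, 8, 9}, which has 9 elements.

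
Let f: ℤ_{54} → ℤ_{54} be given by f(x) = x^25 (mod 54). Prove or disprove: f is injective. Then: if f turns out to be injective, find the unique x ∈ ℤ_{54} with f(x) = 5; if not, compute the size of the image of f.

38

f(0) = 0^25 = 0.
f(6): Repeated squaring mod 54: 6^1 ≡ 6, 6^2 ≡ 6² = 36, 6^4 ≡ 36² = 1296 ≡ 0, 6^8 ≡ 0² = 0, 6^16 ≡ 0² = 0. Since 25 = 16 + 8 + 1, 6^25 ≡ 0·0·6: 0·0 = 0, then 0·6 = 0. So 6^25 ≡ 0 (mod 54).
So f(0) = f(6) = 0 while 0 ≠ 6, so f is not injective.
Since f is not injective, we determine |image(f)|. Computing x^25 mod 54 for each x (by repeated squaring, reducing mod 54 at every step), the values f(0), f(1), …, f(53) are: 0, 1, 20, 27, 22, 41, 0, 43, 8, 27, 10, 29, 0, 31, 50, 27, 52, 17, 0, 19, 38, 27, 40, 5, 0, 7, 26, 27, 28, 47, 0, 49, 14, 27, 16, 35, 0, 37, 2, 27, 4, 23, 0, 25, 44, 27, 46, 11, 0, 13, 32, 27, 34, 53.
The distinct values are {0, 1, 2, 4, 5, 7, 8, 10, 11, 13, 14, 16, 17, 19, 20, 22, 23, 25, 26, 27, 28, 29, 31, 32, 34, 35, 37, 38, 40, 41, 43, 44, 46, 47, 49, 50, 52, 53}; there are 38 of them.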